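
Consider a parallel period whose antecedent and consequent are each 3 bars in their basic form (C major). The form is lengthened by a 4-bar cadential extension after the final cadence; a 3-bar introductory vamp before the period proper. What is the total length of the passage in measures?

Basic parallel period: 3 + 3 = 6 bars.
6 (basic form) + 4 (cadential extension) + 3 (introduction) = 13.

13 measures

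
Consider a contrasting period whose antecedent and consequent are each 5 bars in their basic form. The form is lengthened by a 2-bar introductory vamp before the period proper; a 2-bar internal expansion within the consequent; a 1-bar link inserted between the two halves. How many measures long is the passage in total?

Basic contrasting period: 5 + 5 = 10 bars.
10 (basic form) + 2 (introduction) + 2 (internal expansion) + 1 (link) = 15.

15 measures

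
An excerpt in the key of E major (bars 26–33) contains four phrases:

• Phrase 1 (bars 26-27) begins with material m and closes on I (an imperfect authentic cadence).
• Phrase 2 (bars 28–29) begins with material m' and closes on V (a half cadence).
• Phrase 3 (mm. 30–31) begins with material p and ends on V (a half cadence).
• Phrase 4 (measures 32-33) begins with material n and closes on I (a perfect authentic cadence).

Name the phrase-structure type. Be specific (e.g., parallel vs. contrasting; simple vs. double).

Four phrases in two halves: the first half (mm. 26–29) ends with a half cadence, the second (mm. 30-33) with a perfect authentic cadence — a large antecedent–consequent pair, i.e. a double period.
Phrase 3 begins with different material from phrase 1, making it contrasting.

contrasting double period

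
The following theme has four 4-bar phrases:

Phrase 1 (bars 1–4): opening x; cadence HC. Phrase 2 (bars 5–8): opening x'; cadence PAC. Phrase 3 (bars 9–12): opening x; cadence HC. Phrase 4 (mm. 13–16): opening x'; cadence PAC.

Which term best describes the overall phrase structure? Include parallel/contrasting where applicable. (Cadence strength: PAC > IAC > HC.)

repeated period

The cadence pattern HC–PAC–HC–PAC is weak–strong twice, and phrases 3–4 restate phrases 1–2: a period heard twice, not a double period (which would end weakly at phrase 2).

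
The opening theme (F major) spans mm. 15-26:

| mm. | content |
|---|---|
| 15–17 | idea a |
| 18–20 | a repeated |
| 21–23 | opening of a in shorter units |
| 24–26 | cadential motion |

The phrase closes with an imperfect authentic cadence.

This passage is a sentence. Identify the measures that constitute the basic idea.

The presentation of a sentence is the basic idea (measures 15–17) plus its repetition (bars 18-20); the basic idea is therefore bars 15–17.

measures 15–17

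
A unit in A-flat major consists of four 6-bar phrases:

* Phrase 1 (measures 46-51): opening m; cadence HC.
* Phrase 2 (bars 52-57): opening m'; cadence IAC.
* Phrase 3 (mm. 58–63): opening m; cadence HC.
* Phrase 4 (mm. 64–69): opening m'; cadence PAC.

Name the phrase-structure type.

Four phrases in two halves: the first half (mm. 46–57) ends with an imperfect authentic cadence, the second (mm. 58–69) with a perfect authentic cadence — a large antecedent–consequent pair, i.e. a double period.
Phrase 3 begins with the same material as phrase 1, making it parallel.

parallel double period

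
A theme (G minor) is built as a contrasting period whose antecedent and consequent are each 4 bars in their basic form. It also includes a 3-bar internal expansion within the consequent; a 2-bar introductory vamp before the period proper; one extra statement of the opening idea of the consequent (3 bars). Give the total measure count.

Basic contrasting period: 4 + 4 = 8 bars.
8 (basic form) + 3 (internal expansion) + 2 (introduction) + 3 (extra statement) = 16.

16 measures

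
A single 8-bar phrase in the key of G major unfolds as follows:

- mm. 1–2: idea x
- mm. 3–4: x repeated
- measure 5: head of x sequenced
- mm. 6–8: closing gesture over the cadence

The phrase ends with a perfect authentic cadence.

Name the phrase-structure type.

sentence

Basic idea (mm. 1–2) + its repetition (measures 3-4) form the presentation; fragmentation and cadence (measures 5-8) form the continuation — the 8-bar whole is a sentence.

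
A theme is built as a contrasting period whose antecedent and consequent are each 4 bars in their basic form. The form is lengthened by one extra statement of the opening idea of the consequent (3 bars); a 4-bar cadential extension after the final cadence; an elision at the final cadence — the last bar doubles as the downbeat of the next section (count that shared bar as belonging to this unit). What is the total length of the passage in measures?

Basic contrasting period: 4 + 4 = 8 bars.
8 (basic form) + 3 (extra statement) + 4 (cadential extension) = 15.
The elision shares a bar with the next section but does not change this unit's count.

15 measures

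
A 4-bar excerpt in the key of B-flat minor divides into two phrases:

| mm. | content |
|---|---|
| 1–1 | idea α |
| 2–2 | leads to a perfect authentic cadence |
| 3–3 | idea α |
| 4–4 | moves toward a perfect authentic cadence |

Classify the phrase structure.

repeated phrase

Both phrases have the same opening (α) and the same cadence (perfect authentic cadence): the second is a restatement, not a consequent, so this is a repeated phrase rather than a period.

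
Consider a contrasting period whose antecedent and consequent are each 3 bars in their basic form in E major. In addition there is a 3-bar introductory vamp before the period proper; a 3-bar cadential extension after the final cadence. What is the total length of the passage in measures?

Basic contrasting period: 3 + 3 = 6 bars.
6 (basic form) + 3 (introduction) + 3 (cadential extension) = 12.

12 measures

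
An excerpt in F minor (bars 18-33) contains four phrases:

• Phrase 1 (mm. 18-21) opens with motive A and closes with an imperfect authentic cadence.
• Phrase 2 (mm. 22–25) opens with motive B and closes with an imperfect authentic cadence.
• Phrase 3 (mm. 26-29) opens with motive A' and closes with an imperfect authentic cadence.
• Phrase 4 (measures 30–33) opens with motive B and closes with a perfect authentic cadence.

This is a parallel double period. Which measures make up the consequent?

measures 26–33

In a double period the first pair of phrases (ending imperfect authentic cadence) is the large antecedent and the second pair (ending perfect authentic cadence) is the large consequent; the consequent is measures 26–33.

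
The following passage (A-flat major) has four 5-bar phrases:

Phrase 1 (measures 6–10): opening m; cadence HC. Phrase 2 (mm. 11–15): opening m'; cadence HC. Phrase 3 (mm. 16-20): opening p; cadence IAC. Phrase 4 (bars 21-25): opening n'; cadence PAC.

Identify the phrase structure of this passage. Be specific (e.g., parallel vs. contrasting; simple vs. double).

contrasting double period

Four phrases in two halves: the first half (mm. 6-15) ends with a half cadence, the second (bars 16-25) with a perfect authentic cadence — a large antecedent–consequent pair, i.e. a double period.
Phrase 3 begins with different material from phrase 1, making it contrasting.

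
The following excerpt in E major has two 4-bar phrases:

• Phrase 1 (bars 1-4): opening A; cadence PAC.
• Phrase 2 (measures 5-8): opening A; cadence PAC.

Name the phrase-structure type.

Both phrases have the same opening (A) and the same cadence (perfect authentic cadence): the second is a restatement, not a consequent, so this is a repeated phrase rather than a period.

repeated phrase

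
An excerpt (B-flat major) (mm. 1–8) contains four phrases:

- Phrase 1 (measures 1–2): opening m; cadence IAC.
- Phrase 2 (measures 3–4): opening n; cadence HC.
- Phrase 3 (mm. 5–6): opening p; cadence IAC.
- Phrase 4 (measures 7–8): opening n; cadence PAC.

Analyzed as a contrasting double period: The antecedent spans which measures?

measures 1–4

In a double period the four phrases pair into a large antecedent (phrases 1–2, ending half cadence) and a large consequent (phrases 3–4, ending perfect authentic cadence). The antecedent spans mm. 1-4.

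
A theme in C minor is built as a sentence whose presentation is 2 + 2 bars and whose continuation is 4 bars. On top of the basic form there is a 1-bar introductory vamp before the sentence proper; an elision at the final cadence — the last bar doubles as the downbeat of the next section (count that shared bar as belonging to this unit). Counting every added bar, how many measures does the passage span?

Basic sentence: 2 + 2 + 4 = 8 bars.
8 (basic form) + 1 (introduction) = 9.
The elision shares a bar with the next section but does not change this unit's count.

9 measures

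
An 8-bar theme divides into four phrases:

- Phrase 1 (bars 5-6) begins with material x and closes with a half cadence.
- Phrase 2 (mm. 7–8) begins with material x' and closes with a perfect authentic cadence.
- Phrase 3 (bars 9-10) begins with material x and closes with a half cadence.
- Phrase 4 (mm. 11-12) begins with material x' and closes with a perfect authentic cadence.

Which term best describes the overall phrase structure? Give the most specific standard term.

repeated period

The cadence pattern HC–PAC–HC–PAC is weak–strong twice, and phrases 3–4 restate phrases 1–2: a period heard twice, not a double period (which would end weakly at phrase 2).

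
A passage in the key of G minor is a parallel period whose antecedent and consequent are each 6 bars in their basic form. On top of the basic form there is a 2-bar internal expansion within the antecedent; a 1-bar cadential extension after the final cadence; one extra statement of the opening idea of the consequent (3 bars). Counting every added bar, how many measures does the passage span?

Basic parallel period: 6 + 6 = 12 bars.
12 (basic form) + 2 (internal expansion) + 1 (cadential extension) + 3 (extra statement) = 18.

18 measures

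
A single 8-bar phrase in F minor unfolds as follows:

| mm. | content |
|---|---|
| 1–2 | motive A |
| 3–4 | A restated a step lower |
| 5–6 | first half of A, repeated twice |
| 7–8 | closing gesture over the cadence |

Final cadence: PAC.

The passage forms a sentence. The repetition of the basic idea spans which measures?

The presentation of a sentence is the basic idea (bars 1–2) plus its repetition (bars 3–4); the repetition of the basic idea is therefore bars 3–4.

measures 3–4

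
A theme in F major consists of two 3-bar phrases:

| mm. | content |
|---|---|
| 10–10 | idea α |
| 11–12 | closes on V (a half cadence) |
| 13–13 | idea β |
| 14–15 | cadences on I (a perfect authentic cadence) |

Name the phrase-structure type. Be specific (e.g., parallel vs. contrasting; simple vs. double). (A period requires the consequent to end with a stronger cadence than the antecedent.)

Phrase 1 ends with a half cadence (weaker) and phrase 2 with a perfect authentic cadence (stronger): antecedent + consequent = a period.
The two phrases open with different material (α / β), so the period is contrasting.

contrasting period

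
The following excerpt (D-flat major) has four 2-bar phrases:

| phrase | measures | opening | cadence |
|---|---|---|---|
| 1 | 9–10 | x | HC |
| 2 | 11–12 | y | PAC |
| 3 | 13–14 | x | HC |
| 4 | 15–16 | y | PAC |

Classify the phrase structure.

repeated period

The cadence pattern HC–PAC–HC–PAC is weak–strong twice, and phrases 3–4 restate phrases 1–2: a period heard twice, not a double period (which would end weakly at phrase 2).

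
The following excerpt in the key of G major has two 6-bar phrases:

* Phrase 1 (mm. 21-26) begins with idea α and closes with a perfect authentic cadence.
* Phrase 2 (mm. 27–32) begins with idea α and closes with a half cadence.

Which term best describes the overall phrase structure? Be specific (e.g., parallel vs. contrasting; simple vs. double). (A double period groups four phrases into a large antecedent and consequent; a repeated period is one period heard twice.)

phrase group

The second phrase closes with a half cadence, which is not stronger than the first phrase's perfect authentic cadence; without a weak→strong cadential pair there is no antecedent–consequent relationship, so this is a phrase group rather than a period.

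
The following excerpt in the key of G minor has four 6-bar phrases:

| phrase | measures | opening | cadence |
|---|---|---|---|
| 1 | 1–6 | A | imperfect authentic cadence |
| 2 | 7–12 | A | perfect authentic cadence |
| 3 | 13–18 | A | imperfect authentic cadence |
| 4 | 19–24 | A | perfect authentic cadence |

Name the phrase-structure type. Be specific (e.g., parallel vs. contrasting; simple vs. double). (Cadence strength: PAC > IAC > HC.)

The cadence pattern IAC–PAC–IAC–PAC is weak–strong twice, and phrases 3–4 restate phrases 1–2: a period heard twice, not a double period (which would end weakly at phrase 2).

repeated period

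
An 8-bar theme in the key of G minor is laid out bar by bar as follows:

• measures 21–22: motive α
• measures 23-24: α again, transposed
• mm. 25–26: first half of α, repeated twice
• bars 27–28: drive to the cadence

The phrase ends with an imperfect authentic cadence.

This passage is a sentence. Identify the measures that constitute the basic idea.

measures 21–22

The presentation of a sentence is the basic idea (mm. 21–22) plus its repetition (mm. 23–24); the basic idea is therefore mm. 21–22.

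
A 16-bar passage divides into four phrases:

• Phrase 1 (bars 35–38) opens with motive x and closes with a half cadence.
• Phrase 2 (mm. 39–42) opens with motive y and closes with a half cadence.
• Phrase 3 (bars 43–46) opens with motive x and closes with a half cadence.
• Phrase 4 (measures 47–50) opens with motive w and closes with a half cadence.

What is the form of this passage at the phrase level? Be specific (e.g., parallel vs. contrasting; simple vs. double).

phrase group

Phrase 4 ends with a half cadence, no stronger than phrase 2's half cadence, so the four phrases do not form a double period; nor do phrases 3–4 duplicate 1–2, so it is not a repeated period. With no phrase reaching a conclusive cadence, the passage is a phrase group.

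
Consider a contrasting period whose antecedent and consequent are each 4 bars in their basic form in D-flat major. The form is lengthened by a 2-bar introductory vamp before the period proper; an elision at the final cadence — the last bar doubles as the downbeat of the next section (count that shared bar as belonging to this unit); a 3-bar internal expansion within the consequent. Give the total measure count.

13 measures

Basic contrasting period: 4 + 4 = 8 bars.
8 (basic form) + 2 (introduction) + 3 (internal expansion) = 13.
The elision shares a bar with the next section but does not change this unit's count.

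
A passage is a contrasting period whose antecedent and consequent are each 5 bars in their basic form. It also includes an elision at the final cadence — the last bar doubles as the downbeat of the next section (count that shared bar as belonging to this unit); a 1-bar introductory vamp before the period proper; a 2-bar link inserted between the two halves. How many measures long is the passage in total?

Basic contrasting period: 5 + 5 = 10 bars.
10 (basic form) + 1 (introduction) + 2 (link) = 13.
The elision shares a bar with the next section but does not change this unit's count.

13 measures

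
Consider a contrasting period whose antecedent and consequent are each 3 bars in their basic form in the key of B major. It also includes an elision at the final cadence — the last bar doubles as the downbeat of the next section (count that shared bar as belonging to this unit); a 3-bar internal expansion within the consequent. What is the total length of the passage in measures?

Basic contrasting period: 3 + 3 = 6 bars.
6 (basic form) + 3 (internal expansion) = 9.
The elision shares a bar with the next section but does not change this unit's count.

9 measures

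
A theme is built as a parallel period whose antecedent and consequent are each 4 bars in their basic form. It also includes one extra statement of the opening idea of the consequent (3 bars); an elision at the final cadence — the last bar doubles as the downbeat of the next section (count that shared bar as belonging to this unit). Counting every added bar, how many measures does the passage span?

Basic parallel period: 4 + 4 = 8 bars.
8 (basic form) + 3 (extra statement) = 11.
The elision shares a bar with the next section but does not change this unit's count.

11 measures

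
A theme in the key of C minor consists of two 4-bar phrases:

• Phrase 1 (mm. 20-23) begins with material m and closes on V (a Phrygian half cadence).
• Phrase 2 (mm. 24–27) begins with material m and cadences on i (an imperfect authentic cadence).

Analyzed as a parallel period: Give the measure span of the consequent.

measures 24–27

The antecedent is the phrase ending with the weaker cadence (Phrygian half cadence, phrase 1) and the consequent the one ending more conclusively (imperfect authentic cadence, phrase 2); the consequent is mm. 24–27.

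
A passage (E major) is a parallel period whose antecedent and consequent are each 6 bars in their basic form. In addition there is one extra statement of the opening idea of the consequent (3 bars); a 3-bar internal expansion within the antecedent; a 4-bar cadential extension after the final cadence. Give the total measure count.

22 measures

Basic parallel period: 6 + 6 = 12 bars.
12 (basic form) + 3 (extra statement) + 3 (internal expansion) + 4 (cadential extension) = 22.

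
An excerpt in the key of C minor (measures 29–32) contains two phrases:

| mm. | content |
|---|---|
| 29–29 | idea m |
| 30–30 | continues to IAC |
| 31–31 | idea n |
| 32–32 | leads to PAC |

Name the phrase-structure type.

contrasting period

Phrase 1 ends with an imperfect authentic cadence (weaker) and phrase 2 with a perfect authentic cadence (stronger): antecedent + consequent = a period.
The two phrases open with different material (m / n), so the period is contrasting.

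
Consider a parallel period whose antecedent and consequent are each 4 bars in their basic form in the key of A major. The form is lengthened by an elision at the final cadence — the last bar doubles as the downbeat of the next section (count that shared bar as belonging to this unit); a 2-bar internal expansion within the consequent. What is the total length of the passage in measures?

Basic parallel period: 4 + 4 = 8 bars.
8 (basic form) + 2 (internal expansion) = 10.
The elision shares a bar with the next section but does not change this unit's count.

10 measures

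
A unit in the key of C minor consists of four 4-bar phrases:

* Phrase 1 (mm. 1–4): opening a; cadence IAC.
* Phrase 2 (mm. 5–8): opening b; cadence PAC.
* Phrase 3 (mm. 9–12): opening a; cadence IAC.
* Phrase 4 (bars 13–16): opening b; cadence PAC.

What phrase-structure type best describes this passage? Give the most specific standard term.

The cadence pattern IAC–PAC–IAC–PAC is weak–strong twice, and phrases 3–4 restate phrases 1–2: a period heard twice, not a double period (which would end weakly at phrase 2).

repeated period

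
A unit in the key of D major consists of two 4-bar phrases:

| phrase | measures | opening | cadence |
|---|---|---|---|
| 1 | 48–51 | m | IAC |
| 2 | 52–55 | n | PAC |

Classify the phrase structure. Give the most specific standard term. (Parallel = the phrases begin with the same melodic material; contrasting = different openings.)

Phrase 1 ends with an imperfect authentic cadence (weaker) and phrase 2 with a perfect authentic cadence (stronger): antecedent + consequent = a period.
The two phrases open with different material (m / n), so the period is contrasting.

contrasting period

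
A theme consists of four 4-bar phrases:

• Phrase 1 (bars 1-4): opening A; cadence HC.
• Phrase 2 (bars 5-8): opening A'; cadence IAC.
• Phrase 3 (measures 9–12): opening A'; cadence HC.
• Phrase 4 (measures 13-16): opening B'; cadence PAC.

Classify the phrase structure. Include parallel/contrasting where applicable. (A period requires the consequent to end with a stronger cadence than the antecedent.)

Four phrases in two halves: the first half (mm. 1–8) ends with an imperfect authentic cadence, the second (measures 9–16) with a perfect authentic cadence — a large antecedent–consequent pair, i.e. a double period.
Phrase 3 begins with the same material as phrase 1, making it parallel.

parallel double period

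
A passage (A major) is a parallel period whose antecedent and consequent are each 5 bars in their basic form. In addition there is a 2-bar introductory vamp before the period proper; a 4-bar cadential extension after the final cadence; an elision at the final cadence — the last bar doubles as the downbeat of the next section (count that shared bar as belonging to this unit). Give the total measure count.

Basic parallel period: 5 + 5 = 10 bars.
10 (basic form) + 2 (introduction) + 4 (cadential extension) = 16.
The elision shares a bar with the next section but does not change this unit's count.

16 measures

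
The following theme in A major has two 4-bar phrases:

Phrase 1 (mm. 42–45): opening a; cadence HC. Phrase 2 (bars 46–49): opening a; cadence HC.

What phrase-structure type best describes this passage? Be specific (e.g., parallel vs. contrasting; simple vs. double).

repeated phrase

Both phrases have the same opening (a) and the same cadence (half cadence): the second is a restatement, not a consequent, so this is a repeated phrase rather than a period.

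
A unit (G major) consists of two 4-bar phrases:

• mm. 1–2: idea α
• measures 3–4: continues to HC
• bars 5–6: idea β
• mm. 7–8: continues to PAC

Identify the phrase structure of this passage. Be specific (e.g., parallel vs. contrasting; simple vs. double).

Phrase 1 ends with a half cadence (weaker) and phrase 2 with a perfect authentic cadence (stronger): antecedent + consequent = a period.
The two phrases open with different material (α / β), so the period is contrasting.

contrasting period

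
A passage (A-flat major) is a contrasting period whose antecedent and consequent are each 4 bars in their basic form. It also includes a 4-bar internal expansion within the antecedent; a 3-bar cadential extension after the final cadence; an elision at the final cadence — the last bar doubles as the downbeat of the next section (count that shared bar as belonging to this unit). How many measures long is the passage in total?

Basic contrasting period: 4 + 4 = 8 bars.
8 (basic form) + 4 (internal expansion) + 3 (cadential extension) = 15.
The elision shares a bar with the next section but does not change this unit's count.

15 measures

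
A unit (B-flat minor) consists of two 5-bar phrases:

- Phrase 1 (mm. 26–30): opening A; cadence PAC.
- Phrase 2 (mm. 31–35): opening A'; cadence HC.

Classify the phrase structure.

phrase group

The second phrase closes with a half cadence, which is not stronger than the first phrase's perfect authentic cadence; without a weak→strong cadential pair there is no antecedent–consequent relationship, so this is a phrase group rather than a period.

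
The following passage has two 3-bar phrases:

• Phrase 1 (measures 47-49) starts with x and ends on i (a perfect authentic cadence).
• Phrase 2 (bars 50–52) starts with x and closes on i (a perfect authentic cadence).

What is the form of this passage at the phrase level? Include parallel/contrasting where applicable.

Both phrases have the same opening (x) and the same cadence (perfect authentic cadence): the second is a restatement, not a consequent, so this is a repeated phrase rather than a period.

repeated phrase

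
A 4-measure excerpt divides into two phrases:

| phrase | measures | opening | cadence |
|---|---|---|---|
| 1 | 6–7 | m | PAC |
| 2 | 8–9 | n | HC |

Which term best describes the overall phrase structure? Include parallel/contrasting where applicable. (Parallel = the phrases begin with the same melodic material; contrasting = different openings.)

phrase group

The second phrase closes with a half cadence, which is not stronger than the first phrase's perfect authentic cadence; without a weak→strong cadential pair there is no antecedent–consequent relationship, so this is a phrase group rather than a period.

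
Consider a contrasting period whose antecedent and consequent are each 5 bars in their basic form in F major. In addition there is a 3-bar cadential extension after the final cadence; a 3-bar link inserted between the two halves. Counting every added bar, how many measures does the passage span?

Basic contrasting period: 5 + 5 = 10 bars.
10 (basic form) + 3 (cadential extension) + 3 (link) = 16.

16 measures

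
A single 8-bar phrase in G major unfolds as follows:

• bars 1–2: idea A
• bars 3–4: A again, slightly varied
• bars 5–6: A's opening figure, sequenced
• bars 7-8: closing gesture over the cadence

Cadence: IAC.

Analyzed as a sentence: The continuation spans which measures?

measures 5–8

After the presentation (measures 1-4), the continuation covers the fragmentation through the cadence: bars 5–8.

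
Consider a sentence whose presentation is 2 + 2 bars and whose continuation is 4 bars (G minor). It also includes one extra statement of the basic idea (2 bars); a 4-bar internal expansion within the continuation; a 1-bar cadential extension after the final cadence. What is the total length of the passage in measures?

Basic sentence: 2 + 2 + 4 = 8 bars.
8 (basic form) + 2 (extra statement) + 4 (internal expansion) + 1 (cadential extension) = 15.

15 measures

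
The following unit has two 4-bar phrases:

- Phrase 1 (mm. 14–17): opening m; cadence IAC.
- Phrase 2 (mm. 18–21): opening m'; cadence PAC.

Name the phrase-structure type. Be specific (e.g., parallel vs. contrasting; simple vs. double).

Phrase 1 ends with an imperfect authentic cadence (weaker) and phrase 2 with a perfect authentic cadence (stronger): antecedent + consequent = a period.
The two phrases open with the same material (m / m'), so the period is parallel.

parallel period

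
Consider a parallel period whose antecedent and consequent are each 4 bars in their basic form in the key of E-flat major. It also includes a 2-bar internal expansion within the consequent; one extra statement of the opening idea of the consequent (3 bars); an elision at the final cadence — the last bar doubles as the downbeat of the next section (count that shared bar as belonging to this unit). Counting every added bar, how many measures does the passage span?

Basic parallel period: 4 + 4 = 8 bars.
8 (basic form) + 2 (internal expansion) + 3 (extra statement) = 13.
The elision shares a bar with the next section but does not change this unit's count.

13 measures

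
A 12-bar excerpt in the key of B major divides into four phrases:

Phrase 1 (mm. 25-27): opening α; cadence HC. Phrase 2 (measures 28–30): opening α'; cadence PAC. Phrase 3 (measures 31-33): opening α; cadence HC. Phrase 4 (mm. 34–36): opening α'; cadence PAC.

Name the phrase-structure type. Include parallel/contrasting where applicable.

repeated period

The cadence pattern HC–PAC–HC–PAC is weak–strong twice, and phrases 3–4 restate phrases 1–2: a period heard twice, not a double period (which would end weakly at phrase 2).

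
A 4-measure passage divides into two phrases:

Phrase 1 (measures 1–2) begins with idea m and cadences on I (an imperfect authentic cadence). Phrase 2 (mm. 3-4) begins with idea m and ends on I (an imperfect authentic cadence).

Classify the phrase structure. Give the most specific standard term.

repeated phrase

Both phrases have the same opening (m) and the same cadence (imperfect authentic cadence): the second is a restatement, not a consequent, so this is a repeated phrase rather than a period.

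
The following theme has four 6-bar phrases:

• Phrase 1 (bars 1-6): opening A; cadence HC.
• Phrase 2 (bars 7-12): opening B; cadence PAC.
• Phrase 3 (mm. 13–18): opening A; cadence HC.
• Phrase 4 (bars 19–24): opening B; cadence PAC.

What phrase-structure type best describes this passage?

The cadence pattern HC–PAC–HC–PAC is weak–strong twice, and phrases 3–4 restate phrases 1–2: a period heard twice, not a double period (which would end weakly at phrase 2).

repeated period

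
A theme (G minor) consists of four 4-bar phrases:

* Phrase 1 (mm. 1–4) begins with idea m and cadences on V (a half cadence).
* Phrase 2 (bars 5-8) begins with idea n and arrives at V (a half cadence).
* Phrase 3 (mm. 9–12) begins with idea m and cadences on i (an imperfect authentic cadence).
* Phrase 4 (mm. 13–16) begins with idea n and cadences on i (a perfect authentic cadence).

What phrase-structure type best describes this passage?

Four phrases in two halves: the first half (mm. 1-8) ends with a half cadence, the second (bars 9-16) with a perfect authentic cadence — a large antecedent–consequent pair, i.e. a double period.
Phrase 3 begins with the same material as phrase 1, making it parallel.

parallel double period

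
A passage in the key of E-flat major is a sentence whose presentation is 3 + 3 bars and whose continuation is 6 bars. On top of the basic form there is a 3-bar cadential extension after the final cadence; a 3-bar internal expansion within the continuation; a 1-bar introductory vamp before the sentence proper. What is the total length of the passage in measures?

19 measures

Basic sentence: 3 + 3 + 6 = 12 bars.
12 (basic form) + 3 (cadential extension) + 3 (internal expansion) + 1 (introduction) = 19.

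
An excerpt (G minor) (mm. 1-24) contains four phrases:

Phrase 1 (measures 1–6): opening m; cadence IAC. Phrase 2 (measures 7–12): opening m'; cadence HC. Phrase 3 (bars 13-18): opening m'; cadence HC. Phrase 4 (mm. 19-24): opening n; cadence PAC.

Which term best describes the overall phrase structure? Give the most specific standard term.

Four phrases in two halves: the first half (mm. 1-12) ends with a half cadence, the second (measures 13–24) with a perfect authentic cadence — a large antecedent–consequent pair, i.e. a double period.
Phrase 3 begins with the same material as phrase 1, making it parallel.

parallel double period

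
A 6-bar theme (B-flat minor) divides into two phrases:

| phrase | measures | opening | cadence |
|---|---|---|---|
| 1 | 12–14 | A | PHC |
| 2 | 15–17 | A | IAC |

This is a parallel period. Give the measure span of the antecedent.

The phrase ending with the weaker cadence (Phrygian half cadence) is the antecedent; the one ending more conclusively (imperfect authentic cadence) is the consequent. The antecedent is measures 12–14.

measures 12–14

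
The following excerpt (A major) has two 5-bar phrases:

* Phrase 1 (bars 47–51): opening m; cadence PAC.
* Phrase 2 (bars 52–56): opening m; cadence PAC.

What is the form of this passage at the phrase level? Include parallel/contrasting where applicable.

Both phrases have the same opening (m) and the same cadence (perfect authentic cadence): the second is a restatement, not a consequent, so this is a repeated phrase rather than a period.

repeated phrase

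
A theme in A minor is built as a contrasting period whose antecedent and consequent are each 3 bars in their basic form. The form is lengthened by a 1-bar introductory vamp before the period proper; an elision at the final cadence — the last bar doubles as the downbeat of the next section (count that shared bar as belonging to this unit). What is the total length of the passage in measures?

7 measures

Basic contrasting period: 3 + 3 = 6 bars.
6 (basic form) + 1 (introduction) = 7.
The elision shares a bar with the next section but does not change this unit's count.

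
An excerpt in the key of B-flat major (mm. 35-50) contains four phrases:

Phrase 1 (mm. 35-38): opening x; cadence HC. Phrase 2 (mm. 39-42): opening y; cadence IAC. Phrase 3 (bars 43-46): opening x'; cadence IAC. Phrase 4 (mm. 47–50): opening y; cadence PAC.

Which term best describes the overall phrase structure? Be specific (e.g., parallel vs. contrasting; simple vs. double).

Four phrases in two halves: the first half (bars 35–42) ends with an imperfect authentic cadence, the second (mm. 43–50) with a perfect authentic cadence — a large antecedent–consequent pair, i.e. a double period.
Phrase 3 begins with the same material as phrase 1, making it parallel.

parallel double period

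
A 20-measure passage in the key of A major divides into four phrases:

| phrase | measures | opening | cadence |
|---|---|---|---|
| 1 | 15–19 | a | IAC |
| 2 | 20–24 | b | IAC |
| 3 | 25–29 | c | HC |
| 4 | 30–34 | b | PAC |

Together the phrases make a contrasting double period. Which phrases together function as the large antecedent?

phrases 1 and 2

In a double period the first pair of phrases (ending imperfect authentic cadence) is the large antecedent and the second pair (ending perfect authentic cadence) is the large consequent; the antecedent is phrases 1 and 2.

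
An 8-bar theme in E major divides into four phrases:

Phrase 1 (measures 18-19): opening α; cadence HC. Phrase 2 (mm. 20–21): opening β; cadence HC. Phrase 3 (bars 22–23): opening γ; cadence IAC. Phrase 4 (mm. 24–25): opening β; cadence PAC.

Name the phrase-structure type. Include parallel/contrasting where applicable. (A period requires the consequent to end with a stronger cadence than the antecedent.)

Four phrases in two halves: the first half (mm. 18–21) ends with a half cadence, the second (bars 22–25) with a perfect authentic cadence — a large antecedent–consequent pair, i.e. a double period.
Phrase 3 begins with different material from phrase 1, making it contrasting.

contrasting double period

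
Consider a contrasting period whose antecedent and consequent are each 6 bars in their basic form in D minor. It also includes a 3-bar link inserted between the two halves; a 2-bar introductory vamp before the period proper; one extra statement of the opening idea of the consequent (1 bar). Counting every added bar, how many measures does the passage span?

Basic contrasting period: 6 + 6 = 12 bars.
12 (basic form) + 3 (link) + 2 (introduction) + 1 (extra statement) = 18.

18 measures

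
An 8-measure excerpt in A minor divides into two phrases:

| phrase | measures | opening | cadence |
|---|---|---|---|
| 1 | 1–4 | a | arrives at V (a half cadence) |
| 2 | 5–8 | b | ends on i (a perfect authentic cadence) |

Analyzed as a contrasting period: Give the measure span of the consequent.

measures 5–8

The antecedent is the phrase ending with the weaker cadence (half cadence, phrase 1) and the consequent the one ending more conclusively (perfect authentic cadence, phrase 2); the consequent is mm. 5–8.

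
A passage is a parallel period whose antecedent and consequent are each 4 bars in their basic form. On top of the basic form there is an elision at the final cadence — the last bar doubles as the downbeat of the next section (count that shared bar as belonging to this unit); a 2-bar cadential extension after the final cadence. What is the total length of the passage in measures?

10 measures

Basic parallel period: 4 + 4 = 8 bars.
8 (basic form) + 2 (cadential extension) = 10.
The elision shares a bar with the next section but does not change this unit's count.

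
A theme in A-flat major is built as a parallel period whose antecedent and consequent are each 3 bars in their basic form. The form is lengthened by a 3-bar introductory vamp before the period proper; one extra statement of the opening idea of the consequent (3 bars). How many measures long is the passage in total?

Basic parallel period: 3 + 3 = 6 bars.
6 (basic form) + 3 (introduction) + 3 (extra statement) = 12.

12 measures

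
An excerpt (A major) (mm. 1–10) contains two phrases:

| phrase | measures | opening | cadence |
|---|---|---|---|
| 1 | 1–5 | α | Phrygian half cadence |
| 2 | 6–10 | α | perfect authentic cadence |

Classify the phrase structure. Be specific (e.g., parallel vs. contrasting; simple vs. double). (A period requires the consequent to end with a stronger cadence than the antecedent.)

Phrase 1 ends with a Phrygian half cadence (weaker) and phrase 2 with a perfect authentic cadence (stronger): antecedent + consequent = a period.
The two phrases open with the same material (α / α), so the period is parallel.

parallel period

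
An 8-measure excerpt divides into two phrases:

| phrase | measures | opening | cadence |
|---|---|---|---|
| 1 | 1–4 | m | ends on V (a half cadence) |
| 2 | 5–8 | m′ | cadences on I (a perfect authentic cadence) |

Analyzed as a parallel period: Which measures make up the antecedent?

measures 1–4

The antecedent is the phrase ending with the weaker cadence (half cadence, phrase 1) and the consequent the one ending more conclusively (perfect authentic cadence, phrase 2); the antecedent is measures 1–4.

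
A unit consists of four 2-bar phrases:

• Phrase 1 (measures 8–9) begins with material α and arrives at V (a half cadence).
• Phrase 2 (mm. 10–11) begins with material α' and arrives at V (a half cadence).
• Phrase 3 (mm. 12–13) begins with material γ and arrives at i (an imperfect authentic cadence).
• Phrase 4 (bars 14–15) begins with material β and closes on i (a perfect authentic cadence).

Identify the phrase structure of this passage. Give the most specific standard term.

Four phrases in two halves: the first half (mm. 8–11) ends with a half cadence, the second (mm. 12–15) with a perfect authentic cadence — a large antecedent–consequent pair, i.e. a double period.
Phrase 3 begins with different material from phrase 1, making it contrasting.

contrasting double period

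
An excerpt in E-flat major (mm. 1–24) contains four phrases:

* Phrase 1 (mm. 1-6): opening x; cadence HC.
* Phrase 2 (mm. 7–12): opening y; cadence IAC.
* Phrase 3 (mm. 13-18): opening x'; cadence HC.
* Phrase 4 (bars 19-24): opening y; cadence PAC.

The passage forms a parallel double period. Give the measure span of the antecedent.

In a double period the four phrases pair into a large antecedent (phrases 1–2, ending imperfect authentic cadence) and a large consequent (phrases 3–4, ending perfect authentic cadence). The antecedent spans measures 1-12.

measures 1–12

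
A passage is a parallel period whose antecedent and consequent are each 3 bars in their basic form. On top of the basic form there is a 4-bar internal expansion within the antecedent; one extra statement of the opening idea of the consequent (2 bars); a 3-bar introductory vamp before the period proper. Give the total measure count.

Basic parallel period: 3 + 3 = 6 bars.
6 (basic form) + 4 (internal expansion) + 2 (extra statement) + 3 (introduction) = 15.

15 measures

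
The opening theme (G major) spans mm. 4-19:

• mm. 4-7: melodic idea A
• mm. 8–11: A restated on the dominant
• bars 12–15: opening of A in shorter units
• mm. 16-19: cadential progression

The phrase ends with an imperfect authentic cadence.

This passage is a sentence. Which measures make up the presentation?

The presentation of a sentence is the basic idea (measures 4–7) plus its repetition (bars 8–11); the presentation is therefore mm. 4-11.

measures 4–11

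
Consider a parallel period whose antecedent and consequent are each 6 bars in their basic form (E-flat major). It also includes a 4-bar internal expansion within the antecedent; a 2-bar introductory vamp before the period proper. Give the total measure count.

Basic parallel period: 6 + 6 = 12 bars.
12 (basic form) + 4 (internal expansion) + 2 (introduction) = 18.

18 measures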